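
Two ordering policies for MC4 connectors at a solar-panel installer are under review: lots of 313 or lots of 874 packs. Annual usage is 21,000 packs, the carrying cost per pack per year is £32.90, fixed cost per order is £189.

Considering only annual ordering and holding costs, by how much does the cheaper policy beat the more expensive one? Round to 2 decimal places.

For each Q, cost = (D/Q)·S + (Q/2)·H.
TC(313) = (21,000/313)×189 + (313/2)×32.9 = £17,829.36
TC(874) = (21,000/874)×189 + (874/2)×32.9 = £18,918.49
Lots of 313 are cheaper by £1,089.13.

£1,089.13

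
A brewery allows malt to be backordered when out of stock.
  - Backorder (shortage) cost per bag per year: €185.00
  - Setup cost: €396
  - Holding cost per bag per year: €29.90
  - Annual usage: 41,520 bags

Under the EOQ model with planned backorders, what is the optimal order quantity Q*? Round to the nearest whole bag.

Q* = √(2DS/H) · √((H + b)/b)
   = √(2 × 41,520 × 396 / 29.9) · √((29.9 + 185) / 185)
   = 1,048.711 × 1.0778 ≈ 1,130.29

1,130 bags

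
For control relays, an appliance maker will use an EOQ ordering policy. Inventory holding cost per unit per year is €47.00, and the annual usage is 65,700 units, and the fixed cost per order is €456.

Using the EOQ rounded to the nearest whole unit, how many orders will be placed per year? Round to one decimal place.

58.2 orders per year

Q* = √(2·D·S / H) = √(2·65,700·456 / 47) = √1,274,859.6 ≈ 1,129.10 → Q = 1,129
Orders per year = D/Q = 65,700 / 1,129 = 58.193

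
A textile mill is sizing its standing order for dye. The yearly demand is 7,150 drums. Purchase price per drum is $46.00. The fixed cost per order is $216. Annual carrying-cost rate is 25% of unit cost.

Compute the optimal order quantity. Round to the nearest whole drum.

518 drums

H = i·C = 0.25 × $46 = $11.5000 per drum-year
EOQ = √(2DS/H) = √(2 × 7,150 × 216 / 11.5)
    = √(268,591.30) ≈ 518.26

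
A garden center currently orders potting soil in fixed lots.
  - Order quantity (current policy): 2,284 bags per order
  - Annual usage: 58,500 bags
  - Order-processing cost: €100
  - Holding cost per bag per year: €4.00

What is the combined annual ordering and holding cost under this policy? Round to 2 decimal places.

Annual ordering cost = (D/Q)·S = (58,500/2,284) × 100 = €2,561.30
Annual holding cost  = (Q/2)·H = (2,284/2) × 4 = €4,568.00
Total = €2,561.30 + €4,568.00 = €7,129.30

€7,129.30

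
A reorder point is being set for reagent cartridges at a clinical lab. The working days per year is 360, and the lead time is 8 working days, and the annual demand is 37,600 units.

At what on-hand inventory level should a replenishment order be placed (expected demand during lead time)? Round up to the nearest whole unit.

Daily demand d = 37,600 / 360 = 104.444 units/day
Demand during lead time = 104.444 × 8 = 835.56
Reorder point = 835.56 → round up

836 units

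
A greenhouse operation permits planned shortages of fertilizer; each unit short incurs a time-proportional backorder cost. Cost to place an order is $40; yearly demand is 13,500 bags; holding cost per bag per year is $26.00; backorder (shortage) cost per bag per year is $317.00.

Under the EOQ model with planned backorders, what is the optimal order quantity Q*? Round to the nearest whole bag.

Q* = √(2DS/H) · √((H + b)/b)
   = √(2 × 13,500 × 40 / 26) · √((26 + 317) / 317)
   = 203.810 × 1.0402 ≈ 212.00

212 bags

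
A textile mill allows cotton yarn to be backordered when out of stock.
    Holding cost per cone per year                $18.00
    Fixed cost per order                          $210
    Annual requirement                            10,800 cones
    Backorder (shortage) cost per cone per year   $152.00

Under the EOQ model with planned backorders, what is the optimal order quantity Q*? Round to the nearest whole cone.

531 cones

Basic EOQ = √(2·10,800·210/18) = 501.996
Backorder adjustment √((H+b)/b) = √((18+152)/152) = 1.0576
Q* = 501.996 × 1.0576 ≈ 530.89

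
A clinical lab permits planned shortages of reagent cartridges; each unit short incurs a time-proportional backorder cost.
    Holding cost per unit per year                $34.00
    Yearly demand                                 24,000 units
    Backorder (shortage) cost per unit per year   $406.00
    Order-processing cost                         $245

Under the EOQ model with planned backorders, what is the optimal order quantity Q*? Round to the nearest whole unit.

Q* = √(2DS/H) · √((H + b)/b)
   = √(2 × 24,000 × 245 / 34) · √((34 + 406) / 406)
   = 588.118 × 1.0410 ≈ 612.25

612 units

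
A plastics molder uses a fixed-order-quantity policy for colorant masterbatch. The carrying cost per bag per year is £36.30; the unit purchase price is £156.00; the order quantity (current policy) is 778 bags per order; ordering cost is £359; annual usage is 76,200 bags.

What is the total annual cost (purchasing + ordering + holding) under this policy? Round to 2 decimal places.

Ordering: D/Q × S = 76,200/778 × £359 = £35,161.70
Holding:  Q/2 × H = 778/2 × £36.3 = £14,120.70
Purchase cost = D·C = 76,200 × 156 = £11,887,200.00
Total = £35,161.70 + £14,120.70 + £11,887,200.00 = £11,936,482.40

£11,936,482.40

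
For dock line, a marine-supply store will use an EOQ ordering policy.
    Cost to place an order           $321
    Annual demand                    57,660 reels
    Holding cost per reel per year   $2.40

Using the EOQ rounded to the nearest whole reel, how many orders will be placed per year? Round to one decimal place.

14.7 orders per year

Q* = √(2·D·S / H) = √(2·57,660·321 / 2.4) = √15,424,050.0 ≈ 3,927.35 → Q = 3,927
Orders per year = D/Q = 57,660 / 3,927 = 14.683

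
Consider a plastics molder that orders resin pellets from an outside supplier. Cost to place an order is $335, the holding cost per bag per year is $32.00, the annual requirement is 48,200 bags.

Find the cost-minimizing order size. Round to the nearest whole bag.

1,005 bags

Q* = √(2·D·S / H) = √(2·48,200·335 / 32) = √1,009,187.5 ≈ 1,004.58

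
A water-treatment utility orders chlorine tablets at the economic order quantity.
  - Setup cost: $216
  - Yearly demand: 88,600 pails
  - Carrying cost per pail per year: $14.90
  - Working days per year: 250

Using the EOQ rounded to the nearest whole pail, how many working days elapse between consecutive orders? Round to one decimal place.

Q* = √(2·D·S / H) = √(2·88,600·216 / 14.9) = √2,568,805.4 ≈ 1,602.75 → Q = 1,603 pails
Days between orders = 250 / (D/Q) = 250 / 55.271 ≈ 4.523

4.5 days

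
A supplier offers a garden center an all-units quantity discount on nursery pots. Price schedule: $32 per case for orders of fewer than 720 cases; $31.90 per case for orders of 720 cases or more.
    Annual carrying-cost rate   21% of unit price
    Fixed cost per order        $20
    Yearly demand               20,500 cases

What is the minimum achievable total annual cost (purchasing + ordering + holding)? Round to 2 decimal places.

$656,931.08

H₁ = 21%×$32 = $6.7200;  H₂ = 21%×$31.90 = $6.6990
EOQ₁ = √(2×20,500×20/6.7200) = 349.32  (< 720, feasible at tier 1)
EOQ₂ = √(2×20,500×20/6.6990) = 349.87  (< 720 → use Q = 720 at tier-2 price)
TC(tier 1 (EOQ₁), Q≈349.3) = $658,347.42
TC(tier 2, Q≈720.0) = $656,931.08
Minimum at tier 2: $656,931.08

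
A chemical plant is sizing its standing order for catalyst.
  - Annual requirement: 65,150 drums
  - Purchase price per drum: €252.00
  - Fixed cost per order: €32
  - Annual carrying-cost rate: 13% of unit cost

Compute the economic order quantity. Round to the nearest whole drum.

Holding cost per drum per year: H = 13% × €252 = €32.7600
EOQ = √(2DS/H) = √(2 × 65,150 × 32 / 32.76)
    = √(127,277.17) ≈ 356.76

357 drums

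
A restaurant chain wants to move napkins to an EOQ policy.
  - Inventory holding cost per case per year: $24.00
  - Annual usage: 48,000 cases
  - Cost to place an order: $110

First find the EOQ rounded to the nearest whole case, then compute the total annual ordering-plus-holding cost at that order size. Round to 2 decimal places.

2DS/H = 2·48,000·110/24 = 440,000.00
EOQ = √440,000.00 ≈ 663.32 → Q = 663 cases
Ordering: D/Q × S = 48,000/663 × $110 = $7,963.80
Holding:  Q/2 × H = 663/2 × $24 = $7,956.00
Total = $7,963.80 + $7,956.00 = $15,919.80

$15,919.80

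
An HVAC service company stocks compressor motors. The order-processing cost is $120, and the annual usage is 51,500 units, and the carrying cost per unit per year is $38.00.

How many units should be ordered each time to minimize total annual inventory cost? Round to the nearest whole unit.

2DS/H = 2·51,500·120/38 = 325,263.16
EOQ = √325,263.16 ≈ 570.32

570 units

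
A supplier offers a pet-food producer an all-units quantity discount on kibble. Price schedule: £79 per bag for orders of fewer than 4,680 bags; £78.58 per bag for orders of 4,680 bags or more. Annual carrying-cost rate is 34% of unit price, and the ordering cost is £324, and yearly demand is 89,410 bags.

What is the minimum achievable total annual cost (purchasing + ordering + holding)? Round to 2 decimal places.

£7,094,545.97

H₁ = 34%×£79 = £26.8600;  H₂ = 34%×£78.58 = £26.7172
EOQ₁ = √(2×89,410×324/26.8600) = 1,468.68  (< 4,680, feasible at tier 1)
EOQ₂ = √(2×89,410×324/26.7172) = 1,472.60  (< 4,680 → use Q = 4,680 at tier-2 price)
TC(tier 1 (EOQ₁), Q≈1,468.7) = £7,102,838.78
TC(tier 2, Q≈4,680.0) = £7,094,545.97
Minimum at tier 2: £7,094,545.97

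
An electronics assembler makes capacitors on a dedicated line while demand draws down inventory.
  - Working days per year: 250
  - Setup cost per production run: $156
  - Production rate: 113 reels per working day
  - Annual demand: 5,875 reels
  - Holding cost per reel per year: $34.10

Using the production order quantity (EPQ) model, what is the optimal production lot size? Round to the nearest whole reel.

261 reels

d = 5,875/250 = 23.5000 reels/day;  effective holding cost H(1 − d/p) = 34.1·(1 − 23.5000/113) = 27.00841
Q* = √(2DS / H_eff) = √(2·5,875·156 / 27.00841) ≈ 260.51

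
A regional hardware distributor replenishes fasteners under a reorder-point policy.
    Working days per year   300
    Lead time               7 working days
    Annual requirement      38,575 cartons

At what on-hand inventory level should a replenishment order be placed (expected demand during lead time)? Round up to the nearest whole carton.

901 cartons

Daily demand d = 38,575 / 300 = 128.583 cartons/day
Demand during lead time = 128.583 × 7 = 900.08
Reorder point = 900.08 → round up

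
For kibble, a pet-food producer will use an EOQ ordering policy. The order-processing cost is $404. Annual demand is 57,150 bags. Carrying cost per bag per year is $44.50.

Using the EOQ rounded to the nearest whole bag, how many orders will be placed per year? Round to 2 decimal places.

56.08 orders per year

2DS/H = 2·57,150·404/44.5 = 1,037,689.89
EOQ = √1,037,689.89 ≈ 1,018.67 → Q = 1,019
Orders per year = D/Q = 57,150 / 1,019 = 56.084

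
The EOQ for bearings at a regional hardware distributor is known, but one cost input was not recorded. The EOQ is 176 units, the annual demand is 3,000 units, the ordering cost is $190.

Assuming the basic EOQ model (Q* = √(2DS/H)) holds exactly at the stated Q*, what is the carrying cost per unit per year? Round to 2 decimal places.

$36.80

From Q* = √(2DS/H) ⇒ Q*² = 2DS/H.
H = 2DS / Q² = 2 × 3,000 × 190 / 176² = 36.8027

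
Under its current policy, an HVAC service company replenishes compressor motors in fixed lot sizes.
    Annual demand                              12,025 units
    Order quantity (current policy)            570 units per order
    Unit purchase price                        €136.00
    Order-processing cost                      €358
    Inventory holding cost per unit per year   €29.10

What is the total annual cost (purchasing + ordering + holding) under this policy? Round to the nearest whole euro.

Orders/yr = 12,025/570 = 21.096; ordering cost = 21.096 × €358 = €7,552.54
Average inventory = 570/2 = 285; holding cost = 285 × €29.1 = €8,293.50
Purchase cost = D·C = 12,025 × 136 = €1,635,400.00
Total = €7,552.54 + €8,293.50 + €1,635,400.00 = €1,651,246.04

€1,651,246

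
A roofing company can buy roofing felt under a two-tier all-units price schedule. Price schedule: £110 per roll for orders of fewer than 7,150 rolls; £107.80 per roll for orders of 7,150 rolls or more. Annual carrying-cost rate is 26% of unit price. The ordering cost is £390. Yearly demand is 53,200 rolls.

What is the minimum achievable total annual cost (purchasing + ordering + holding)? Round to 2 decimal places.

H₁ = 26%×£110 = £28.6000;  H₂ = 26%×£107.80 = £28.0280
EOQ₁ = √(2×53,200×390/28.6000) = 1,204.54  (< 7,150, feasible at tier 1)
EOQ₂ = √(2×53,200×390/28.0280) = 1,216.77  (< 7,150 → use Q = 7,150 at tier-2 price)
TC(tier 1 (EOQ₁), Q≈1,204.5) = £5,886,449.75
TC(tier 2, Q≈7,150.0) = £5,838,061.92
Minimum at tier 2: £5,838,061.92

£5,838,061.92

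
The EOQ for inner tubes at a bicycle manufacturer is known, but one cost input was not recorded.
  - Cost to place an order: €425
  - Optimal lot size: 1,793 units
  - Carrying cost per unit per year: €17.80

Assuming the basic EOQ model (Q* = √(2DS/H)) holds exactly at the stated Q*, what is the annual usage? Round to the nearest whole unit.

67,323 units per year

From Q* = √(2DS/H) ⇒ Q*² = 2DS/H.
D = Q²H / (2S) = 1,793² × 17.8 / (2 × 425) = 67,322.72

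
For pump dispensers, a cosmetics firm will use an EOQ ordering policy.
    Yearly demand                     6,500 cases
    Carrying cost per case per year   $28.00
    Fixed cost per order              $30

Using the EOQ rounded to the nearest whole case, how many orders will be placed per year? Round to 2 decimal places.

EOQ = √(2DS/H) = √(2 × 6,500 × 30 / 28)
    = √(13,928.57) ≈ 118.02 → Q = 118
Orders per year = D/Q = 6,500 / 118 = 55.085

55.08 orders per year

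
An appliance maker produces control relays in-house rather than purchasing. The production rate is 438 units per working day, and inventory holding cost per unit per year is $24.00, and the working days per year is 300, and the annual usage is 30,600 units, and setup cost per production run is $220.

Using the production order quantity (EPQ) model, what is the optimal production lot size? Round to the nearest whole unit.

855 units

Daily demand d = 30,600/300 = 102.000; p = 438; 1 − d/p = 0.76712
EPQ = √(2DS / (H(1 − d/p)))
    = √(2 × 30,600 × 220 / (24 × 0.76712)) ≈ 855.16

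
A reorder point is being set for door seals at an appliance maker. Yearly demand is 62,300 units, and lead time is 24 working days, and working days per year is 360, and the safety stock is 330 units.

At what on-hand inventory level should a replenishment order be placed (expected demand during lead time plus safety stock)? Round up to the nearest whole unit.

4,484 units

Daily demand d = 62,300 / 360 = 173.056 units/day
Demand during lead time = 173.056 × 24 = 4,153.33
Reorder point = 4,153.33 + 330 = 4,483.33 → round up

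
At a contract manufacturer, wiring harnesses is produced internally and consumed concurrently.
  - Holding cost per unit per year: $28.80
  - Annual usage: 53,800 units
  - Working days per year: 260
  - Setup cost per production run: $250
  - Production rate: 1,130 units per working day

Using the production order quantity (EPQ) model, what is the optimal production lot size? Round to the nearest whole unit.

1,069 units

d = 53,800/260 = 206.9231 units/day;  effective holding cost H(1 − d/p) = 28.8·(1 − 206.9231/1130) = 23.52621
Q* = √(2DS / H_eff) = √(2·53,800·250 / 23.52621) ≈ 1,069.30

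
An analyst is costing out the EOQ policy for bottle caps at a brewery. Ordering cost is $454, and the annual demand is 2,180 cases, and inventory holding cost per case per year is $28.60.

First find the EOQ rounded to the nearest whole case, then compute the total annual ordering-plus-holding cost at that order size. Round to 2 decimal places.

Q* = √(2·D·S / H) = √(2·2,180·454 / 28.6) = √69,211.2 ≈ 263.08 → Q = 263 cases
Annual ordering cost = (D/Q)·S = (2,180/263) × 454 = $3,763.19
Annual holding cost  = (Q/2)·H = (263/2) × 28.6 = $3,760.90
Total = $3,763.19 + $3,760.90 = $7,524.09

$7,524.09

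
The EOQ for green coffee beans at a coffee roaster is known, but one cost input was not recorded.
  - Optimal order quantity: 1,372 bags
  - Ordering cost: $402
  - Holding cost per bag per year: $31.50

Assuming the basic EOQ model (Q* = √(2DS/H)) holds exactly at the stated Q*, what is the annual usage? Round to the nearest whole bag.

73,750 bags per year

EOQ relation: Q² = 2DS/H, so rearrange for the unknown.
D = Q²H / (2S) = 1,372² × 31.5 / (2 × 402) = 73,750.12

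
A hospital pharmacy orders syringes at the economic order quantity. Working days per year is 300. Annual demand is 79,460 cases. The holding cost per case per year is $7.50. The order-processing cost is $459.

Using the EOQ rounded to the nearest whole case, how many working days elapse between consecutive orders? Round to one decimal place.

11.8 days

2DS/H = 2·79,460·459/7.5 = 9,725,904.00
EOQ = √9,725,904.00 ≈ 3,118.64 → Q = 3,119 cases
Days between orders = 300 / (D/Q) = 300 / 25.476 ≈ 11.776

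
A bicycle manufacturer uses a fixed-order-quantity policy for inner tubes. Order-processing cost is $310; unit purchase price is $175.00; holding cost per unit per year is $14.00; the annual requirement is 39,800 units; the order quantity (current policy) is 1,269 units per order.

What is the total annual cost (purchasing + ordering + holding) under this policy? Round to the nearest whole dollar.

Orders/yr = 39,800/1,269 = 31.363; ordering cost = 31.363 × $310 = $9,722.62
Average inventory = 1,269/2 = 634.5; holding cost = 634.5 × $14 = $8,883.00
Purchase cost = D·C = 39,800 × 175 = $6,965,000.00
Total = $9,722.62 + $8,883.00 + $6,965,000.00 = $6,983,605.62

$6,983,606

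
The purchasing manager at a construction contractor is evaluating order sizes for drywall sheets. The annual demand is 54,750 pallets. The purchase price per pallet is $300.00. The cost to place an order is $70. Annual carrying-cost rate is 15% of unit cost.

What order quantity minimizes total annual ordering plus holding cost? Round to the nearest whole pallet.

413 pallets

Holding cost per pallet per year: H = 15% × $300 = $45.0000
Q* = √(2·D·S / H) = √(2·54,750·70 / 45) = √170,333.3 ≈ 412.71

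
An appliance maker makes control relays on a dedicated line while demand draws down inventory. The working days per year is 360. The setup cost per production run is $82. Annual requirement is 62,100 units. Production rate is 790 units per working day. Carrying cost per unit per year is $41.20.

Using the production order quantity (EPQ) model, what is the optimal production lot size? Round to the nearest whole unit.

d = 62,100/360 = 172.5000 units/day;  effective holding cost H(1 − d/p) = 41.2·(1 − 172.5000/790) = 32.20380
Q* = √(2DS / H_eff) = √(2·62,100·82 / 32.20380) ≈ 562.36

562 units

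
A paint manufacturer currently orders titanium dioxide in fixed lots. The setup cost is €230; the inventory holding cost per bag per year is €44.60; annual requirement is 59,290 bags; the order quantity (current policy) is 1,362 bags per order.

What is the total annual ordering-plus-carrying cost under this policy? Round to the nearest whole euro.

Orders/yr = 59,290/1,362 = 43.532; ordering cost = 43.532 × €230 = €10,012.26
Average inventory = 1,362/2 = 681; holding cost = 681 × €44.6 = €30,372.60
Total = €10,012.26 + €30,372.60 = €40,384.86

€40,385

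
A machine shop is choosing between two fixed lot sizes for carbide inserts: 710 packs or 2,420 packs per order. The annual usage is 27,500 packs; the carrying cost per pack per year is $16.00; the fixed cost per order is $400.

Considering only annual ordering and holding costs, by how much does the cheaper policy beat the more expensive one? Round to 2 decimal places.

For each Q, cost = (D/Q)·S + (Q/2)·H.
TC(710) = (27,500/710)×400 + (710/2)×16 = $21,172.96
TC(2,420) = (27,500/2,420)×400 + (2,420/2)×16 = $23,905.45
|ΔTC| = |$21,172.96 − $23,905.45| = $2,732.50

$2,732.50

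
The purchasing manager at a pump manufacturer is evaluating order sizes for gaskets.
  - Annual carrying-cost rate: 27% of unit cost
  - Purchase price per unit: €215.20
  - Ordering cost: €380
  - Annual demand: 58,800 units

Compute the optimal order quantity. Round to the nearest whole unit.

877 units

H = i·C = 0.27 × €215.2 = €58.1040 per unit-year
Optimal lot size Q* = (2 × 58,800 × €380 / €58.104)^½ ≈ 876.99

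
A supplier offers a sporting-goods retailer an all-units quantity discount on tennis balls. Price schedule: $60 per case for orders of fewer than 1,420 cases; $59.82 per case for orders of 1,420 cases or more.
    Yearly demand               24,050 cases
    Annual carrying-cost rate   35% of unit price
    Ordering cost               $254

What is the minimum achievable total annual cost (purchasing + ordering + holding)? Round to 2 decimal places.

H₁ = 35%×$60 = $21.0000;  H₂ = 35%×$59.82 = $20.9370
EOQ₁ = √(2×24,050×254/21.0000) = 762.75  (< 1,420, feasible at tier 1)
EOQ₂ = √(2×24,050×254/20.9370) = 763.89  (< 1,420 → use Q = 1,420 at tier-2 price)
TC(tier 1 (EOQ₁), Q≈762.7) = $1,459,017.66
TC(tier 2, Q≈1,420.0) = $1,457,838.17
Minimum at tier 2: $1,457,838.17

$1,457,838.17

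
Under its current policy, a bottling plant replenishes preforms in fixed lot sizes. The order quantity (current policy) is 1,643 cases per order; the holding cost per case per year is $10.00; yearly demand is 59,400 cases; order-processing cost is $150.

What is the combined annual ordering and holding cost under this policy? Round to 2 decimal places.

$13,638.01

Orders/yr = 59,400/1,643 = 36.153; ordering cost = 36.153 × $150 = $5,423.01
Average inventory = 1,643/2 = 821.5; holding cost = 821.5 × $10 = $8,215.00
Total = $5,423.01 + $8,215.00 = $13,638.01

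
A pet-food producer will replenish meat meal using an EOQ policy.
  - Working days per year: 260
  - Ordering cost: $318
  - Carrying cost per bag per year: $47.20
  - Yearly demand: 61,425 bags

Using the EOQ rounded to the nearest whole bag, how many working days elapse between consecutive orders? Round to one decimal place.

3.9 days

EOQ = √(2DS/H) = √(2 × 61,425 × 318 / 47.2)
    = √(827,675.85) ≈ 909.77 → Q = 910 bags
T = Q/D × 260 days = 910/61,425 × 260 = 3.852 days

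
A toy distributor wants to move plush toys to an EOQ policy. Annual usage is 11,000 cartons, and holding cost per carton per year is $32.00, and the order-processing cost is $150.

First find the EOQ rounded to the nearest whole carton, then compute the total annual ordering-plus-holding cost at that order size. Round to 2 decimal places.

2DS/H = 2·11,000·150/32 = 103,125.00
EOQ = √103,125.00 ≈ 321.13 → Q = 321 cartons
Annual ordering cost = (D/Q)·S = (11,000/321) × 150 = $5,140.19
Annual holding cost  = (Q/2)·H = (321/2) × 32 = $5,136.00
Total = $5,140.19 + $5,136.00 = $10,276.19

$10,276.19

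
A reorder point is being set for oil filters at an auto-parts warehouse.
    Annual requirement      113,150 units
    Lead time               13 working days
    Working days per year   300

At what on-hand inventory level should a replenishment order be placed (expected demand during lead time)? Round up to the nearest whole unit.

Daily demand d = 113,150 / 300 = 377.167 units/day
Demand during lead time = 377.167 × 13 = 4,903.17
Reorder point = 4,903.17 → round up

4,904 units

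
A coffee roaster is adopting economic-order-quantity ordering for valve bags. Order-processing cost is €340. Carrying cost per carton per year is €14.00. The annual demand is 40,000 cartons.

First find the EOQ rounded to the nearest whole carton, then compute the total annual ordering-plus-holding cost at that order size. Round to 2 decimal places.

€19,514.10

Optimal lot size Q* = (2 × 40,000 × €340 / €14)^½ ≈ 1,393.86 → Q = 1,394 cartons
Orders/yr = 40,000/1,394 = 28.694; ordering cost = 28.694 × €340 = €9,756.10
Average inventory = 1,394/2 = 697; holding cost = 697 × €14 = €9,758.00
Total = €9,756.10 + €9,758.00 = €19,514.10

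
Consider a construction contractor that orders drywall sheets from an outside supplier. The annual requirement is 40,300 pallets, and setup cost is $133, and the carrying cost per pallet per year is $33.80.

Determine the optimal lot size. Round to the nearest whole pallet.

563 pallets

2DS/H = 2·40,300·133/33.8 = 317,153.85
EOQ = √317,153.85 ≈ 563.16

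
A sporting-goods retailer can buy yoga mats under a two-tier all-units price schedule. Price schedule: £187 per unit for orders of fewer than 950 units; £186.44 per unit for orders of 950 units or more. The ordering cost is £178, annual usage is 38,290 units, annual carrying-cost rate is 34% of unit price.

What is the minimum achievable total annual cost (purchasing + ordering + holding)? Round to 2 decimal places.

H₁ = 34%×£187 = £63.5800;  H₂ = 34%×£186.44 = £63.3896
EOQ₁ = √(2×38,290×178/63.5800) = 463.03  (< 950, feasible at tier 1)
EOQ₂ = √(2×38,290×178/63.3896) = 463.72  (< 950 → use Q = 950 at tier-2 price)
TC(tier 1 (EOQ₁), Q≈463.0) = £7,189,669.33
TC(tier 2, Q≈950.0) = £7,176,072.00
Minimum at tier 2: £7,176,072.00

£7,176,072.00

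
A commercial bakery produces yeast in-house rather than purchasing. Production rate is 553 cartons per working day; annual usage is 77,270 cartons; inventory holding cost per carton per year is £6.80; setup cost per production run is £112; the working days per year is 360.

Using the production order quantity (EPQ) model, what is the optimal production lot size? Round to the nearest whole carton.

d = 77,270/360 = 214.6389 cartons/day;  effective holding cost H(1 − d/p) = 6.8·(1 − 214.6389/553) = 4.16068
Q* = √(2DS / H_eff) = √(2·77,270·112 / 4.16068) ≈ 2,039.61

2,040 cartons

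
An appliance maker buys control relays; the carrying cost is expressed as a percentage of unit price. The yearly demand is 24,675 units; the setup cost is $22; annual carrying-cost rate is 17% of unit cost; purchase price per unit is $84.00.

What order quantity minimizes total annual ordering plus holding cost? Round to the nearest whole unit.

Holding cost per unit per year: H = 17% × $84 = $14.2800
EOQ = √(2DS/H) = √(2 × 24,675 × 22 / 14.28)
    = √(76,029.41) ≈ 275.73

276 units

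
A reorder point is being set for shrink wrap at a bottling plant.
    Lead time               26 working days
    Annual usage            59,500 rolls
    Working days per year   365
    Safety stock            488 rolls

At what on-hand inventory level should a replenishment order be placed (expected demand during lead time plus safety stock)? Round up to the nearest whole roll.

4,727 rolls

Daily demand d = 59,500 / 365 = 163.014 rolls/day
Demand during lead time = 163.014 × 26 = 4,238.36
Reorder point = 4,238.36 + 488 = 4,726.36 → round up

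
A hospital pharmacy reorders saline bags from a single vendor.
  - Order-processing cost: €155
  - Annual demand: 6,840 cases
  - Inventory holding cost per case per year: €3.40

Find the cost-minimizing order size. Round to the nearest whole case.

Optimal lot size Q* = (2 × 6,840 × €155 / €3.4)^½ ≈ 789.71

790 cases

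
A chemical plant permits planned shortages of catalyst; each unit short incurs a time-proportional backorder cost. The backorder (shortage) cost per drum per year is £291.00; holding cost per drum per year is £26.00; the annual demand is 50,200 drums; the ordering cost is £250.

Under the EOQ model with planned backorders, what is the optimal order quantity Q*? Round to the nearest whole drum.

1,025 drums

Q* = √(2DS/H) · √((H + b)/b)
   = √(2 × 50,200 × 250 / 26) · √((26 + 291) / 291)
   = 982.540 × 1.0437 ≈ 1,025.49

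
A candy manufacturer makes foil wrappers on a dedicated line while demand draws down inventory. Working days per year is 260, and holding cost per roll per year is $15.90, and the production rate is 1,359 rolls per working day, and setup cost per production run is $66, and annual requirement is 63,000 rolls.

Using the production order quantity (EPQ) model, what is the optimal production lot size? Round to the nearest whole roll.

Daily demand d = 63,000/260 = 242.308; p = 1359; 1 − d/p = 0.82170
EPQ = √(2DS / (H(1 − d/p)))
    = √(2 × 63,000 × 66 / (15.9 × 0.82170)) ≈ 797.81

798 rolls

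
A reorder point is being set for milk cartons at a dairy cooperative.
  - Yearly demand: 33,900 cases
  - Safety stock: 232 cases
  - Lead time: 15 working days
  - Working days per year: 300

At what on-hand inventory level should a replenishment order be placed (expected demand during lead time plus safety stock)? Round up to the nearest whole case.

Daily demand d = 33,900 / 300 = 113.000 cases/day
Demand during lead time = 113.000 × 15 = 1,695.00
Reorder point = 1,695.00 + 232 = 1,927.00 → round up

1,927 cases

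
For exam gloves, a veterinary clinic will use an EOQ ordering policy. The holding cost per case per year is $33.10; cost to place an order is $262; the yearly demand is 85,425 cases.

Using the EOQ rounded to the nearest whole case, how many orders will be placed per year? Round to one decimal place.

Q* = √(2·D·S / H) = √(2·85,425·262 / 33.1) = √1,352,347.4 ≈ 1,162.90 → Q = 1,163
Orders per year = D/Q = 85,425 / 1,163 = 73.452

73.5 orders per year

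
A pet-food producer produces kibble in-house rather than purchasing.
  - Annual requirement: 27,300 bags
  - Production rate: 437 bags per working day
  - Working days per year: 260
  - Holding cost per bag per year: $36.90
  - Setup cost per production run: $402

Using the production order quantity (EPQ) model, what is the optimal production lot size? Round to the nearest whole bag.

Daily demand d = 27,300/260 = 105.000; p = 437; 1 − d/p = 0.75973
EPQ = √(2DS / (H(1 − d/p)))
    = √(2 × 27,300 × 402 / (36.9 × 0.75973)) ≈ 884.85

885 bags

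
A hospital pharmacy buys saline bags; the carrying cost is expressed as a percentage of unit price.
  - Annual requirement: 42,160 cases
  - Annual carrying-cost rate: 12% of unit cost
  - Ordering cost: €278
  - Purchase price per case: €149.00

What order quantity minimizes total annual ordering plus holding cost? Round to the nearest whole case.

1,145 cases

H = i·C = 0.12 × €149 = €17.8800 per case-year
2DS/H = 2·42,160·278/17.88 = 1,311,015.66
EOQ = √1,311,015.66 ≈ 1,145.00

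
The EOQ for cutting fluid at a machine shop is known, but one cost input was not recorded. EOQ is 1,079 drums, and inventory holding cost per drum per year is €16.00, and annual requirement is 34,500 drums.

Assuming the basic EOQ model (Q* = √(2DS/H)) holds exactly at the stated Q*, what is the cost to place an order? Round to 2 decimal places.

€269.97

Since Q* = (2DS/H)^½, squaring gives Q*²·H = 2DS.
S = Q²H / (2D) = 1,079² × 16 / (2 × 34,500) = 269.9689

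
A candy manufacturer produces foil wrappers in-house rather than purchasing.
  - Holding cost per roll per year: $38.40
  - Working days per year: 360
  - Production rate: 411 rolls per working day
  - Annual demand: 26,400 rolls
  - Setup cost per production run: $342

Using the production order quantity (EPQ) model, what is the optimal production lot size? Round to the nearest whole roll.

Daily demand d = 26,400/360 = 73.333; p = 411; 1 − d/p = 0.82157
EPQ = √(2DS / (H(1 − d/p)))
    = √(2 × 26,400 × 342 / (38.4 × 0.82157)) ≈ 756.56

757 rolls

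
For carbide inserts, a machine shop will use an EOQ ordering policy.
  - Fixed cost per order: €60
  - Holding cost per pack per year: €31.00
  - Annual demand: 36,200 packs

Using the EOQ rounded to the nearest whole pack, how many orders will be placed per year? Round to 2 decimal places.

96.79 orders per year

EOQ = √(2DS/H) = √(2 × 36,200 × 60 / 31)
    = √(140,129.03) ≈ 374.34 → Q = 374
N = D/Q = 36,200/374 ≈ 96.791 orders/yr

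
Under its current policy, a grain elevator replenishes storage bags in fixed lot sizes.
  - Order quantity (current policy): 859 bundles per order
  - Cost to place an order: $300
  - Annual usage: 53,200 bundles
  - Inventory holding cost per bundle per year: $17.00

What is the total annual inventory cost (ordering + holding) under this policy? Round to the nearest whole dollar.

$25,881

Orders/yr = 53,200/859 = 61.932; ordering cost = 61.932 × $300 = $18,579.74
Average inventory = 859/2 = 429.5; holding cost = 429.5 × $17 = $7,301.50
Total = $18,579.74 + $7,301.50 = $25,881.24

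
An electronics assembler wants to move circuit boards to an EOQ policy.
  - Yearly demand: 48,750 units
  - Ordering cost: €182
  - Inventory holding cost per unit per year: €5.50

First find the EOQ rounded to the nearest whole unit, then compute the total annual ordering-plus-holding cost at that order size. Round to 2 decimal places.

€9,879.14

Q* = √(2·D·S / H) = √(2·48,750·182 / 5.5) = √3,226,363.6 ≈ 1,796.21 → Q = 1,796 units
Ordering: D/Q × S = 48,750/1,796 × €182 = €4,940.14
Holding:  Q/2 × H = 1,796/2 × €5.5 = €4,939.00
Total = €4,940.14 + €4,939.00 = €9,879.14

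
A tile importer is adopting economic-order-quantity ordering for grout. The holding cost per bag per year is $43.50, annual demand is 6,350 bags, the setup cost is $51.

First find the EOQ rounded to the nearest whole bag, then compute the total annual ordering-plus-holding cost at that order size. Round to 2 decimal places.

Q* = √(2·D·S / H) = √(2·6,350·51 / 43.5) = √14,889.7 ≈ 122.02 → Q = 122 bags
Ordering: D/Q × S = 6,350/122 × $51 = $2,654.51
Holding:  Q/2 × H = 122/2 × $43.5 = $2,653.50
Total = $2,654.51 + $2,653.50 = $5,308.01

$5,308.01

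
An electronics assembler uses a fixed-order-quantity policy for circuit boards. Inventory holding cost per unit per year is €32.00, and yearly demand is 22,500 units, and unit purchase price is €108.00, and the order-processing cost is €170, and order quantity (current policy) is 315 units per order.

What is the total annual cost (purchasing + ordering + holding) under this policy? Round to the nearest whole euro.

€2,447,183

Ordering: D/Q × S = 22,500/315 × €170 = €12,142.86
Holding:  Q/2 × H = 315/2 × €32 = €5,040.00
Purchase cost = D·C = 22,500 × 108 = €2,430,000.00
Total = €12,142.86 + €5,040.00 + €2,430,000.00 = €2,447,182.86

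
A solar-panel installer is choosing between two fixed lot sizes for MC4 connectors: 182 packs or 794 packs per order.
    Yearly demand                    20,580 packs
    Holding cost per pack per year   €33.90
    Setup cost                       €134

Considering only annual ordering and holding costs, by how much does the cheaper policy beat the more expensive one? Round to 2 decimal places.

TC(Q) = (D/Q)S + (Q/2)H
TC(182) = (20,580/182)×134 + (182/2)×33.9 = €18,237.21
TC(794) = (20,580/794)×134 + (794/2)×33.9 = €16,931.50
Cheaper: Q = 794.  Difference = €1,305.71

€1,305.71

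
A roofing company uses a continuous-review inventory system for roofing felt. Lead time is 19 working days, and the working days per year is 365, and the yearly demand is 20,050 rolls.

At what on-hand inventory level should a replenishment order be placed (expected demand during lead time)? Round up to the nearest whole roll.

Daily demand d = 20,050 / 365 = 54.932 rolls/day
Demand during lead time = 54.932 × 19 = 1,043.70
Reorder point = 1,043.70 → round up

1,044 rolls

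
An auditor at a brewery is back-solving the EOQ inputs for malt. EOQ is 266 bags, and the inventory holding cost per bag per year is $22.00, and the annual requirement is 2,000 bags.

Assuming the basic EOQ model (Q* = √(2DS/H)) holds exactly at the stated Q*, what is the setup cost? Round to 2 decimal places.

Since Q* = (2DS/H)^½, squaring gives Q*²·H = 2DS.
S = Q²H / (2D) = 266² × 22 / (2 × 2,000) = 389.1580

$389.16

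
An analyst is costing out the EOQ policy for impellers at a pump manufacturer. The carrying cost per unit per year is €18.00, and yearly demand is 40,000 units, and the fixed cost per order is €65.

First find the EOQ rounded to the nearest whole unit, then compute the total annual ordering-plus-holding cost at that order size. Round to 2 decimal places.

EOQ = √(2DS/H) = √(2 × 40,000 × 65 / 18)
    = √(288,888.89) ≈ 537.48 → Q = 537 units
Annual ordering cost = (D/Q)·S = (40,000/537) × 65 = €4,841.71
Annual holding cost  = (Q/2)·H = (537/2) × 18 = €4,833.00
Total = €4,841.71 + €4,833.00 = €9,674.71

€9,674.71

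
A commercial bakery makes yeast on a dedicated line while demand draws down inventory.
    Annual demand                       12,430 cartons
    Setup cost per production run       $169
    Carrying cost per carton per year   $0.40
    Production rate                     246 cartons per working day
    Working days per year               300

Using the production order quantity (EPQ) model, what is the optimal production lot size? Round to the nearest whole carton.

Daily demand d = 12,430/300 = 41.433; p = 246; 1 − d/p = 0.83157
EPQ = √(2DS / (H(1 − d/p)))
    = √(2 × 12,430 × 169 / (0.4 × 0.83157)) ≈ 3,553.97

3,554 cartons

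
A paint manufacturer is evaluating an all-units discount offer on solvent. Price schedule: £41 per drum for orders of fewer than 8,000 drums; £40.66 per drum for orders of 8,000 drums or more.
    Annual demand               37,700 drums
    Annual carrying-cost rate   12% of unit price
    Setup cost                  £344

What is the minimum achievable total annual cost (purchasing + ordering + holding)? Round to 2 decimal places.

H₁ = 12%×£41 = £4.9200;  H₂ = 12%×£40.66 = £4.8792
EOQ₁ = √(2×37,700×344/4.9200) = 2,296.06  (< 8,000, feasible at tier 1)
EOQ₂ = √(2×37,700×344/4.8792) = 2,305.64  (< 8,000 → use Q = 8,000 at tier-2 price)
TC(tier 1 (EOQ₁), Q≈2,296.1) = £1,556,996.59
TC(tier 2, Q≈8,000.0) = £1,554,019.90
Minimum at tier 2: £1,554,019.90

£1,554,019.90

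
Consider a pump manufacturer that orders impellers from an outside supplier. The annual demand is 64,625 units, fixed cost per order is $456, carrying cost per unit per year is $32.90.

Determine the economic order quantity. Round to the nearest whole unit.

Q* = √(2·D·S / H) = √(2·64,625·456 / 32.9) = √1,791,428.6 ≈ 1,338.44

1,338 units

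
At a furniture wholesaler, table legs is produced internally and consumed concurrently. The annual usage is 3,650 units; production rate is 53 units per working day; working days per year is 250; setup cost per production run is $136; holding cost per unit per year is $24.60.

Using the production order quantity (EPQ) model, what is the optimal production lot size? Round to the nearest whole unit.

Daily demand d = 3,650/250 = 14.600; p = 53; 1 − d/p = 0.72453
EPQ = √(2DS / (H(1 − d/p)))
    = √(2 × 3,650 × 136 / (24.6 × 0.72453)) ≈ 236.01

236 units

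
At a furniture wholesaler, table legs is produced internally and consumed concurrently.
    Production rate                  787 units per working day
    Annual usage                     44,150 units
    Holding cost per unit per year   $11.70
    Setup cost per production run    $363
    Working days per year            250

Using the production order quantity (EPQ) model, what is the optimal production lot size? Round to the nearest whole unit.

d = 44,150/250 = 176.6000 units/day;  effective holding cost H(1 − d/p) = 11.7·(1 − 176.6000/787) = 9.07456
Q* = √(2DS / H_eff) = √(2·44,150·363 / 9.07456) ≈ 1,879.41

1,879 units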